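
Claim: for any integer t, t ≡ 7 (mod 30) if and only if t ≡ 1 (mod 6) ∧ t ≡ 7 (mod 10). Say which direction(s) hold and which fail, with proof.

Equivalent; both directions hold.

(→) Suppose t ≡ 7 (mod 30); write t = 30j + 7. Since 6 ∣ 30, reducing mod 6 gives t ≡ 7 ≡ 1 (mod 6); since 10 ∣ 30, reducing mod 10 gives t ≡ 7 (mod 10).

(←) Conversely, if t ≡ 1 (mod 6) and t ≡ 7 (mod 10), then by the Chinese remainder theorem t ≡ 7 (mod 30). This is exactly t ≡ 7 (mod 30).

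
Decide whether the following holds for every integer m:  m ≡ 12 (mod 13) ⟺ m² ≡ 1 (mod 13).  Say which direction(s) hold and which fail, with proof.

Forward direction. Suppose m ≡ 12 (mod 13). Write m = 13j + 12. Then (13j + 12)² = 169j² + 312j + 144 = 13(13j² + 24j + 11) + 1, so m² ≡ 1 (mod 13).

Converse. This fails: take m = 1. Then 1² = 1 ≡ 1 (mod 13), yet 1 ≡ 1 (mod 13), not 12.

The forward direction holds; the converse fails.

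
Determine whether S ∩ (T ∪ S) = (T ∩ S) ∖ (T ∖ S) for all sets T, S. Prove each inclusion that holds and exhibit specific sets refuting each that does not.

(⊆) This inclusion fails. Take T = ∅, S = {1}; then 1 ∈ S ∩ (T ∪ S) but 1 ∉ (T ∩ S) ∖ (T ∖ S).

(⊇) Let x ∈ (T ∩ S) ∖ (T ∖ S). Then x ∈ T ∩ S, from which x ∈ S ∩ (T ∪ S).

Only the reverse inclusion holds.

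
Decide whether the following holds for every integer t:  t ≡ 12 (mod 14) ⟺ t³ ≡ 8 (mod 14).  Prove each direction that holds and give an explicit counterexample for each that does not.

[⇒] This fails: take t = 12. Then 12 ≡ 12 (mod 14), but 12³ = 1728 ≡ 6 (mod 14), not 8.

[⇐] This fails: take t = 2. Then 2³ = 8 ≡ 8 (mod 14), yet 2 ≡ 2 (mod 14), not 12.

Neither implication holds.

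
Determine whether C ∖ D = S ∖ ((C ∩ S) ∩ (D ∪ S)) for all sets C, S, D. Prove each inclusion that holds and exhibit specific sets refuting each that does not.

(⊆) This inclusion fails. Take C = {1}, S = ∅, D = ∅; then 1 ∈ C ∖ D but 1 ∉ S ∖ ((C ∩ S) ∩ (D ∪ S)).

(⊇) This inclusion fails. Take C = ∅, S = {1}, D = ∅; then 1 ∈ S ∖ ((C ∩ S) ∩ (D ∪ S)) but 1 ∉ C ∖ D.

Neither inclusion holds.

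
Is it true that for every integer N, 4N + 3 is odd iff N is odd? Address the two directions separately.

(←) Suppose N is odd. Since 4 is even, 4N is even for every N, so 4N + 3 has the same parity as 3, which is odd. Hence 4N + 3 is odd.

(→) This fails: take N = 0. Then 4N + 3 = 3, which is odd, yet N = 0 is even, not odd.

Not equivalent: only (⇐) holds.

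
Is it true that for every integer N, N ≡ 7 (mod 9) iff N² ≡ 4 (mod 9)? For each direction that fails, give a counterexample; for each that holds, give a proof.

Only the forward implication holds.

(⟸) This fails: take N = 2. Then 2² = 4 ≡ 4 (mod 9), yet 2 ≡ 2 (mod 9), not 7.

(⟹) Suppose N ≡ 7 (mod 9). Write N = 9j + 7. Then (9j + 7)² = 81j² + 126j + 49 = 9(9j² + 14j + 5) + 4, so N² ≡ 4 (mod 9).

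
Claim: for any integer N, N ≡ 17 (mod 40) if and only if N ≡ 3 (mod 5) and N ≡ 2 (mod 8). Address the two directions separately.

[⇒] This fails: N = 17 gives 17 ≡ 17 (mod 40) but 17 ≡ 2 (mod 5), so the conjunction on the right does not hold.

[⇐] This fails: N = 18 satisfies both congruences on the right (18 ≡ 3 mod 5 and 18 ≡ 2 mod 8) yet 18 ≡ 18 (mod 40), not 17.

Neither implication holds.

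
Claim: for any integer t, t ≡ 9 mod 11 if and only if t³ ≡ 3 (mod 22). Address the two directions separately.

[⇐] The residues r modulo 22 with r³ ≡ 3 (mod 22) are exactly {9}, and each is ≡ 9 (mod 11).

[⇒] This fails: take t = 20. Then 20 ≡ 9 (mod 11), but 20³ = 8000 ≡ 14 (mod 22), not 3.

Not equivalent: only (⇐) holds.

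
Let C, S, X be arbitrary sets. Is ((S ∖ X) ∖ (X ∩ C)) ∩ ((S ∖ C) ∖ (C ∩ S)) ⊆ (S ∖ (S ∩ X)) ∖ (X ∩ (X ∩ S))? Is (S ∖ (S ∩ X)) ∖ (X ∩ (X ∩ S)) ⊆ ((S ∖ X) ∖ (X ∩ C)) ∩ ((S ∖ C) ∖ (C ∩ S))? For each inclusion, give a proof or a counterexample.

(⊆) Let x ∈ ((S ∖ X) ∖ (X ∩ C)) ∩ ((S ∖ C) ∖ (C ∩ S)). Then x ∈ S and x ∉ C, X, from which x ∈ (S ∖ (S ∩ X)) ∖ (X ∩ (X ∩ S)).

(⊇) This inclusion fails. Take C = {1}, S = {1}, X = ∅; then 1 ∈ (S ∖ (S ∩ X)) ∖ (X ∩ (X ∩ S)) but 1 ∉ ((S ∖ X) ∖ (X ∩ C)) ∩ ((S ∖ C) ∖ (C ∩ S)).

(⊆) holds; (⊇) fails.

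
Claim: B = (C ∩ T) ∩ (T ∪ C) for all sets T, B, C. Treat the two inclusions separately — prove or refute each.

Neither inclusion holds.

(⊆) This inclusion fails. Take T = ∅, B = {1}, C = ∅; then 1 ∈ B but 1 ∉ (C ∩ T) ∩ (T ∪ C).

(⊇) This inclusion fails. Take T = {1}, B = ∅, C = {1}; then 1 ∈ (C ∩ T) ∩ (T ∪ C) but 1 ∉ B.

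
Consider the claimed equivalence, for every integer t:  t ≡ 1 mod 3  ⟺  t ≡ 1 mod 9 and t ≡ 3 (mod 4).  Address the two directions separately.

[⇒] This fails: t = 1 gives 1 ≡ 1 (mod 3) but 1 ≡ 1 (mod 4), so the conjunction on the right does not hold.

[⇐] Conversely, if t ≡ 1 (mod 9) and t ≡ 3 (mod 4), then by the Chinese remainder theorem t ≡ 19 (mod 36). Since 19 ≡ 1 (mod 3) and 3 ∣ 36, we get t ≡ 1 (mod 3).

Not equivalent: only (⇐) holds.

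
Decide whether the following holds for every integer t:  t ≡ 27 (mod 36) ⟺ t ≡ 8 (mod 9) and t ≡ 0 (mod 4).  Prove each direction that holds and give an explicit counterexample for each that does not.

(⟹) This fails: t = 27 gives 27 ≡ 27 (mod 36) but 27 ≡ 0 (mod 9), so the conjunction on the right does not hold.

(⟸) This fails: t = 8 satisfies both congruences on the right (8 ≡ 8 mod 9 and 8 ≡ 0 mod 4) yet 8 ≡ 8 (mod 36), not 27.

Neither implication holds.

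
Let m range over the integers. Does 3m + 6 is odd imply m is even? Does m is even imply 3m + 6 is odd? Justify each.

(→) This fails: m = 5 gives 3m + 6 = 21, which is odd, but 5 is odd, not even.

(←) This also fails: m = 0 is even, but 3m + 6 = 6 is even, not odd.

Both directions fail.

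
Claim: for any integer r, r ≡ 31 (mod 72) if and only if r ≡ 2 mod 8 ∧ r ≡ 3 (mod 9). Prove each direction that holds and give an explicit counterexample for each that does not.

Forward direction. This fails: r = 31 gives 31 ≡ 31 (mod 72) but 31 ≡ 7 (mod 8), so the conjunction on the right does not hold.

Converse. This fails: r = 66 satisfies both congruences on the right (66 ≡ 2 mod 8 and 66 ≡ 3 mod 9) yet 66 ≡ 66 (mod 72), not 31.

Neither implication holds.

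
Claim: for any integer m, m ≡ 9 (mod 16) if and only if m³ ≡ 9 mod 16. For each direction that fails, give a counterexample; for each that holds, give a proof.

Both directions hold; the statement is true.

(←) Suppose m³ ≡ 9 (mod 16). The only residue r in {0, …, 15} with r³ ≡ 9 (mod 16) is r = 9, so m ≡ 9 (mod 16).

(→) Suppose m ≡ 9 (mod 16). Write m = 16j + 9. Then (16j + 9)³ = 4096j³ + 6912j² + 3888j + 729 = 16(256j³ + 432j² + 243j + 45) + 9, so m³ ≡ 9 (mod 16).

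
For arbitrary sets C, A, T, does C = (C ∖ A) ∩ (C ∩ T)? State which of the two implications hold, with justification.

Only the reverse inclusion holds.

(⊆) This inclusion fails. Take C = {1}, A = ∅, T = ∅; then 1 ∈ C but 1 ∉ (C ∖ A) ∩ (C ∩ T).

(⊇) Let x ∈ (C ∖ A) ∩ (C ∩ T). Then x ∈ C ∩ T and x ∉ A, from which x ∈ C.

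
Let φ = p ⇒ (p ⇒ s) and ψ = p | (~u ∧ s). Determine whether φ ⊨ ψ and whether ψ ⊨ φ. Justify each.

(⇒) fails and (⇐) fails.

Forward direction. This fails. Under s = F, p = F, u = F, the left side is true but the right side is false.

Converse. This fails. Under s = F, p = T, u = F, the left side is false but the right side is true.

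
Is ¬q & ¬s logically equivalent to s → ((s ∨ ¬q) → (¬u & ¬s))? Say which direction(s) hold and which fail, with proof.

(⇒) Assume the antecedent. If u is true, the antecedent forces (u = T, s = F, q = F), and s → ((s ∨ ¬q) → (¬u & ¬s)) holds there. If u is false, the antecedent forces (u = F, s = F, q = F), and s → ((s ∨ ¬q) → (¬u & ¬s)) holds there. Either way s → ((s ∨ ¬q) → (¬u & ¬s)) holds.

(⇐) This fails. Under u = F, s = F, q = T, the left side is false but the right side is true.

Only the forward implication holds.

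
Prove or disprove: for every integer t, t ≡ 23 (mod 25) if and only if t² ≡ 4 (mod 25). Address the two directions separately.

(⟹) Suppose t ≡ 23 (mod 25). Write t = 25j + 23. Then (25j + 23)² = 625j² + 1150j + 529 = 25(25j² + 46j + 21) + 4, so t² ≡ 4 (mod 25).

(⟸) This fails: take t = 2. Then 2² = 4 ≡ 4 (mod 25), yet 2 ≡ 2 (mod 25), not 23.

(⇒) holds; (⇐) fails.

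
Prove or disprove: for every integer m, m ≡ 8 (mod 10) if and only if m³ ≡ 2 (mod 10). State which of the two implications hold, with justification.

(→) Suppose m ≡ 8 (mod 10). Write m = 10j + 8. Then (10j + 8)³ = 1000j³ + 2400j² + 1920j + 512 = 10(100j³ + 240j² + 192j + 51) + 2, so m³ ≡ 2 (mod 10).

(←) Conversely, suppose m³ ≡ 2 (mod 10). The only residue r in {0, …, 9} with r³ ≡ 2 (mod 10) is r = 8, so m ≡ 8 (mod 10).

Equivalent; both directions hold.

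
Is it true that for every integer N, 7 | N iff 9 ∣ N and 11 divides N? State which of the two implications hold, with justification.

Neither direction holds.

(⟹) This fails: take N = 7. Certainly 7 ∣ 7, but 9 ∤ 7.

(⟸) This fails: take N = 99. Both 9 ∣ 99 and 11 ∣ 99, yet 99 is not a multiple of 7 (since 99 = 14·7 + 1), so 7 ∤ 99.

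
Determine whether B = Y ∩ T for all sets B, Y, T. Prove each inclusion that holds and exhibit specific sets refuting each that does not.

(⟹) This inclusion fails. Take B = {1}, Y = ∅, T = ∅; then 1 ∈ B but 1 ∉ Y ∩ T.

(⟸) This inclusion fails. Take B = ∅, Y = {1}, T = {1}; then 1 ∈ Y ∩ T but 1 ∉ B.

(⊆) fails and (⊇) fails.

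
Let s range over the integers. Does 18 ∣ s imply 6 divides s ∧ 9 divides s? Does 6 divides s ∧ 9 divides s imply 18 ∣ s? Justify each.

Converse. Suppose 6 ∣ s and 9 ∣ s. Any common multiple of 6 and 9 is a multiple of their lcm; here lcm(6, 9) = 6·9/gcd(6, 9) = 54/3 = 18, so 18 ∣ s.

Forward direction. If 18 ∣ s, write s = 18q. Since 18 = 3·6, s = 6·(3q), so 6 ∣ s; and since 18 = 2·9, s = 9·(2q), so 9 ∣ s.

Equivalent; both directions hold.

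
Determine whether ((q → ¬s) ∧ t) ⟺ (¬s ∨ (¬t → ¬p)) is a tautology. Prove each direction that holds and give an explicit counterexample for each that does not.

(⇒) holds; (⇐) fails.

(⇒) Assume the antecedent. If s is true, the antecedent forces (s = T, q = F, p = F, t = T) or (s = T, q = F, p = T, t = T), and ¬s ∨ (¬t → ¬p) holds there. If s is false, ¬s ∨ (¬t → ¬p) reduces to true regardless of the other variables. Either way ¬s ∨ (¬t → ¬p) holds.

(⇐) This fails. Under s = F, q = F, p = F, t = F, the left side is false but the right side is true.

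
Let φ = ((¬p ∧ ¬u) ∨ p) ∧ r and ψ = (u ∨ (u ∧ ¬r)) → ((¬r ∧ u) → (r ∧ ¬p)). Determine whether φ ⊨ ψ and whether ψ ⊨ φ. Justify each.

Only the forward implication holds.

(⟸) This fails. Under p = F, u = F, r = F, the left side is false but the right side is true.

(⟹) Assume the antecedent. If p is true, the antecedent forces (p = T, u = F, r = T) or (p = T, u = T, r = T), and the consequent holds there. If p is false, the antecedent forces (p = F, u = F, r = T), and the consequent holds there. Either way the consequent holds.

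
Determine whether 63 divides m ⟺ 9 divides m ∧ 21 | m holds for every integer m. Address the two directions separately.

Both directions hold; the statement is true.

[⇒] If 63 ∣ m, write m = 63q. Since 63 = 7·9, m = 9·(7q), so 9 ∣ m; and since 63 = 3·21, m = 21·(3q), so 21 ∣ m.

[⇐] Suppose 9 ∣ m and 21 ∣ m. Any common multiple of 9 and 21 is a multiple of their lcm; here lcm(9, 21) = 9·21/gcd(9, 21) = 189/3 = 63, so 63 ∣ m.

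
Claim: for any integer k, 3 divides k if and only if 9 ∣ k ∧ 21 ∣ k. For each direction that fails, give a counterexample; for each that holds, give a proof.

(→) This fails: take k = 3. Certainly 3 ∣ 3, but 9 ∤ 3.

(←) Suppose 9 ∣ k and 21 ∣ k. Any common multiple of 9 and 21 is a multiple of their lcm; here lcm(9, 21) = 9·21/gcd(9, 21) = 189/3 = 63, so 63 ∣ k. Since 3 ∣ 63, it follows that 3 ∣ k.

Only the reverse direction holds.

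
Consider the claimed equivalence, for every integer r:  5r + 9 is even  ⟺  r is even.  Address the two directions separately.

(⟹) This fails: r = 3 gives 5r + 9 = 24, which is even, but 3 is odd, not even.

(⟸) This also fails: r = 0 is even, but 5r + 9 = 9 is odd, not even.

(⇒) fails and (⇐) fails.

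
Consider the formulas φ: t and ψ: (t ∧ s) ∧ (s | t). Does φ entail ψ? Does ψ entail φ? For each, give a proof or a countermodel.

(→) This fails. Under s = F, t = T, the left side is true but the right side is false.

(←) Assume the antecedent. If s is true, the antecedent forces (s = T, t = T), and t holds there. If s is false, the antecedent cannot hold. Either way t holds.

Not equivalent: only (⇐) holds.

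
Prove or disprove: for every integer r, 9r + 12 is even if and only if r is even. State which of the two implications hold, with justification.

Equivalent; both directions hold.

(⟹) Suppose 9r + 12 is even. Since 9 is odd, 9r and r have the same parity, so 9r + 12 ≡ r + 12 (mod 2). As 12 is even, 9r + 12 is even exactly when r is even. Thus r is even.

(⟸) Conversely, suppose r is even; write r = 2j. Then 9r + 12 = 9·(2j) + 12 = 2·9j + 12, which is even.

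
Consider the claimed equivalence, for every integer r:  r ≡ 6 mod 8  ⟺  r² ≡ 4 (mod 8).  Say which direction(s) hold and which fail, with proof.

The forward direction holds; the converse fails.

(⟹) Suppose r ≡ 6 mod 8. Write r = 8j + 6. Then (8j + 6)² = 64j² + 96j + 36 = 8(8j² + 12j + 4) + 4, so r² ≡ 4 (mod 8).

(⟸) This fails: take r = 2. Then 2² = 4 ≡ 4 (mod 8), yet 2 ≡ 2 (mod 8), not 6.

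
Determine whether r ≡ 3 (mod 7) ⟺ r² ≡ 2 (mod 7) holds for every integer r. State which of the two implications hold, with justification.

(→) Suppose r ≡ 3 (mod 7). Write r = 7j + 3. Then (7j + 3)² = 49j² + 42j + 9 = 7(7j² + 6j + 1) + 2, so r² ≡ 2 (mod 7).

(←) This fails: take r = 4. Then 4² = 16 ≡ 2 (mod 7), yet 4 ≡ 4 (mod 7), not 3.

The forward direction holds; the converse fails.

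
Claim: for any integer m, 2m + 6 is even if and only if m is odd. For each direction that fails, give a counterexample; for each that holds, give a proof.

Only the converse holds.

(⇒) This fails: take m = 6. Then 2m + 6 = 18, which is even, yet m = 6 is even, not odd.

(⇐) Suppose m is odd. Since 2 is even, 2m is even for every m, so 2m + 6 has the same parity as 6, which is even. Hence 2m + 6 is even.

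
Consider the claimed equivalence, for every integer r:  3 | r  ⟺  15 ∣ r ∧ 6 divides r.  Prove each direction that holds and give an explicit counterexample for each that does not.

(⇒) fails; (⇐) holds.

Forward direction. This fails: take r = 3. Certainly 3 ∣ 3, but 15 ∤ 3.

Converse. Suppose 15 ∣ r and 6 ∣ r. Any common multiple of 15 and 6 is a multiple of their lcm; here lcm(15, 6) = 15·6/gcd(15, 6) = 90/3 = 30, so 30 ∣ r. Since 3 ∣ 30, it follows that 3 ∣ r.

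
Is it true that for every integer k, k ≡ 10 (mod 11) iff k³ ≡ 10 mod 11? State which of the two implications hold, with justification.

The biconditional holds.

(⇐) Suppose k³ ≡ 10 (mod 11). The only residue r in {0, …, 10} with r³ ≡ 10 (mod 11) is r = 10, so k ≡ 10 (mod 11).

(⇒) Suppose k ≡ 10 (mod 11). Write k = 11j + 10. Then (11j + 10)³ = 1331j³ + 3630j² + 3300j + 1000 = 11(121j³ + 330j² + 300j + 90) + 10, so k³ ≡ 10 (mod 11).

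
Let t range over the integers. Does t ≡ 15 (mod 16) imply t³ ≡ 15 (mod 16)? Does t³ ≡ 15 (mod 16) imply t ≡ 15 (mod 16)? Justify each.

The biconditional holds.

(⇒) Suppose t ≡ 15 (mod 16). Write t = 16j + 15. Then (16j + 15)³ = 4096j³ + 11520j² + 10800j + 3375 = 16(256j³ + 720j² + 675j + 210) + 15, so t³ ≡ 15 (mod 16).

(⇐) Conversely, suppose t³ ≡ 15 (mod 16). The only residue r in {0, …, 15} with r³ ≡ 15 (mod 16) is r = 15, so t ≡ 15 (mod 16).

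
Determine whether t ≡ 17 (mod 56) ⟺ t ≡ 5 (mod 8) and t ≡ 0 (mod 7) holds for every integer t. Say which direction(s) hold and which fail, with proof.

(⟹) This fails: t = 17 gives 17 ≡ 17 (mod 56) but 17 ≡ 1 (mod 8), so the conjunction on the right does not hold.

(⟸) This fails: t = 21 satisfies both congruences on the right (21 ≡ 5 mod 8 and 21 ≡ 0 mod 7) yet 21 ≡ 21 (mod 56), not 17.

(⇒) fails and (⇐) fails.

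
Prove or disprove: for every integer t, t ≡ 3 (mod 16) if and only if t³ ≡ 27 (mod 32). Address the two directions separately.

(⇒) fails; (⇐) holds.

[⇒] This fails: take t = 19. Then 19 ≡ 3 (mod 16), but 19³ = 6859 ≡ 11 (mod 32), not 27.

[⇐] Conversely, the residues r modulo 32 with r³ ≡ 27 (mod 32) are exactly {3}, and each is ≡ 3 (mod 16).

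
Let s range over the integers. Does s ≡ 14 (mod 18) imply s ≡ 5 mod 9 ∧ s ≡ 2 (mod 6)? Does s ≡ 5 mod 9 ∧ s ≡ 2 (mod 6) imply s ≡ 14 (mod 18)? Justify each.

(⟹) Suppose s ≡ 14 (mod 18); write s = 18j + 14. Since 9 ∣ 18, reducing mod 9 gives s ≡ 14 ≡ 5 (mod 9); since 6 ∣ 18, reducing mod 6 gives s ≡ 14 ≡ 2 (mod 6).

(⟸) Conversely, if s ≡ 5 (mod 9) and s ≡ 2 (mod 6), then by the Chinese remainder theorem s ≡ 14 (mod 18). This is exactly s ≡ 14 (mod 18).

Equivalent; both directions hold.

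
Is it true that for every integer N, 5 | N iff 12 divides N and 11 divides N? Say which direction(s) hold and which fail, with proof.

Both directions fail.

[⇒] This fails: take N = 5. Certainly 5 ∣ 5, but 12 ∤ 5.

[⇐] This fails: take N = 132. Both 12 ∣ 132 and 11 ∣ 132, yet 132 is not a multiple of 5 (since 132 = 26·5 + 2), so 5 ∤ 132.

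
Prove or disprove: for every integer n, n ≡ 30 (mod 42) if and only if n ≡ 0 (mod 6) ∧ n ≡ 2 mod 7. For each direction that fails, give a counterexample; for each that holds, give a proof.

(⇒) Suppose n ≡ 30 (mod 42); write n = 42j + 30. Since 6 ∣ 42, reducing mod 6 gives n ≡ 30 ≡ 0 (mod 6); since 7 ∣ 42, reducing mod 7 gives n ≡ 30 ≡ 2 (mod 7).

(⇐) Conversely, if n ≡ 0 (mod 6) and n ≡ 2 (mod 7), then by the Chinese remainder theorem n ≡ 30 (mod 42). This is exactly n ≡ 30 (mod 42).

The biconditional holds.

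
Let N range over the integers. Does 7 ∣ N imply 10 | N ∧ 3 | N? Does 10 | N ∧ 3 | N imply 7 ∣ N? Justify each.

(⇒) fails and (⇐) fails.

[⇒] This fails: take N = 7. Certainly 7 ∣ 7, but 10 ∤ 7.

[⇐] This fails: take N = 30. Both 10 ∣ 30 and 3 ∣ 30, yet 30 is not a multiple of 7 (since 30 = 4·7 + 2), so 7 ∤ 30.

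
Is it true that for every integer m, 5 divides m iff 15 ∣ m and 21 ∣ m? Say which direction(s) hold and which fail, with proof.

Converse. Suppose 15 ∣ m and 21 ∣ m. Any common multiple of 15 and 21 is a multiple of their lcm; here lcm(15, 21) = 15·21/gcd(15, 21) = 315/3 = 105, so 105 ∣ m. Since 5 ∣ 105, it follows that 5 ∣ m.

Forward direction. This fails: take m = 5. Certainly 5 ∣ 5, but 15 ∤ 5.

Not equivalent: only (⇐) holds.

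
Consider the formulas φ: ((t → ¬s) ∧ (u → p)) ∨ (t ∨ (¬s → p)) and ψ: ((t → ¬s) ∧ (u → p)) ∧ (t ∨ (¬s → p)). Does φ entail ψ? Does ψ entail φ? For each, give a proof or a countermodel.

Only the converse holds.

(⇒) This fails. Under u = F, t = F, s = F, p = F, the left side is true but the right side is false.

(⇐) Assume the antecedent. If p is true, the consequent reduces to true regardless of the other variables. If p is false, the antecedent forces (u = F, t = T, s = F, p = F) or (u = F, t = F, s = T, p = F), and the consequent holds there. Either way the consequent holds.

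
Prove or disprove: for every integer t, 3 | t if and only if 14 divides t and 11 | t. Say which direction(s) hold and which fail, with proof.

Both directions fail.

(→) This fails: take t = 3. Certainly 3 ∣ 3, but 14 ∤ 3.

(←) This fails: take t = 154. Both 14 ∣ 154 and 11 ∣ 154, yet 154 is not a multiple of 3 (since 154 = 51·3 + 1), so 3 ∤ 154.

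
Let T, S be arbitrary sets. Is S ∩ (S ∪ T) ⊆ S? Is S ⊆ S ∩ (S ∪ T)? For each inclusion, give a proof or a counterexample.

Both inclusions hold; the sets are equal.

(⟸) Let x ∈ S. Then either x ∈ S and x ∉ T; or x ∈ T ∩ S. In each case x ∈ S ∩ (S ∪ T), so S ⊆ S ∩ (S ∪ T).

(⟹) Let x ∈ S ∩ (S ∪ T). Then either x ∈ S and x ∉ T; or x ∈ T ∩ S. In each case x ∈ S, so S ∩ (S ∪ T) ⊆ S.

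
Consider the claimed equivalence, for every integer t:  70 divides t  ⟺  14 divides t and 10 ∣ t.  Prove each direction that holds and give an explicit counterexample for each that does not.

(⇒) If 70 ∣ t, write t = 70q. Since 70 = 5·14, t = 14·(5q), so 14 ∣ t; and since 70 = 7·10, t = 10·(7q), so 10 ∣ t.

(⇐) Suppose 14 ∣ t and 10 ∣ t. Any common multiple of 14 and 10 is a multiple of their lcm; here lcm(14, 10) = 14·10/gcd(14, 10) = 140/2 = 70, so 70 ∣ t.

Both directions hold.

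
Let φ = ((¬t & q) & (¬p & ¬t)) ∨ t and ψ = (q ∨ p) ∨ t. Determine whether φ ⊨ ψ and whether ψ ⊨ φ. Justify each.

Not equivalent: only (⇒) holds.

Converse. This fails. Under p = T, t = F, q = F, the left side is false but the right side is true.

Forward direction. Assume the antecedent. If t is true, (q ∨ p) ∨ t reduces to true regardless of the other variables. If t is false, the antecedent forces (p = F, t = F, q = T), and (q ∨ p) ∨ t holds there. Either way (q ∨ p) ∨ t holds.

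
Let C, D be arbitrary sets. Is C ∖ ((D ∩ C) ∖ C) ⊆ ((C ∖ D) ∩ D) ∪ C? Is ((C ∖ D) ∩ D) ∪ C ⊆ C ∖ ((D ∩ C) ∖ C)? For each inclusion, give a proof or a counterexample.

The two sets are equal.

(⊆) Let x ∈ C ∖ ((D ∩ C) ∖ C). Then either x ∈ C and x ∉ D; or x ∈ C ∩ D. In each case x ∈ ((C ∖ D) ∩ D) ∪ C, so C ∖ ((D ∩ C) ∖ C) ⊆ ((C ∖ D) ∩ D) ∪ C.

(⊇) Let x ∈ ((C ∖ D) ∩ D) ∪ C. Then either x ∈ C and x ∉ D; or x ∈ C ∩ D. In each case x ∈ C ∖ ((D ∩ C) ∖ C), so ((C ∖ D) ∩ D) ∪ C ⊆ C ∖ ((D ∩ C) ∖ C).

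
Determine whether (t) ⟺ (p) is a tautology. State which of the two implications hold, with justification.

Forward direction. This fails. Under p = F, t = T, the left side is true but the right side is false.

Converse. This fails. Under p = T, t = F, the left side is false but the right side is true.

(⇒) fails and (⇐) fails.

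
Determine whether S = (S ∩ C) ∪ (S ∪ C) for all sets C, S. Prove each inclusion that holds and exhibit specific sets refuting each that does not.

Only the forward inclusion holds.

(⟹) Let x ∈ S. Then either x ∈ S and x ∉ C; or x ∈ C ∩ S. In each case x ∈ (S ∩ C) ∪ (S ∪ C), so S ⊆ (S ∩ C) ∪ (S ∪ C).

(⟸) This inclusion fails. Take C = {1}, S = ∅; then 1 ∈ (S ∩ C) ∪ (S ∪ C) but 1 ∉ S.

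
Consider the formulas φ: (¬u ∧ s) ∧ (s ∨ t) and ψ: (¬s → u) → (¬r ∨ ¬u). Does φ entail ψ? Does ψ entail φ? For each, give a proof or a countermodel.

(→) Assume the antecedent. If u is true, the antecedent cannot hold. If u is false, (¬s → u) → (¬r ∨ ¬u) reduces to true regardless of the other variables. Either way (¬s → u) → (¬r ∨ ¬u) holds.

(←) This fails. Under s = F, u = F, r = F, t = F, the left side is false but the right side is true.

Only the forward implication holds.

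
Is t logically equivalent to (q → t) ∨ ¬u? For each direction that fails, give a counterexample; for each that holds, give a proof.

(⟸) This fails. Under t = F, u = F, q = F, the left side is false but the right side is true.

(⟹) Assume the antecedent. If t is true, (q → t) ∨ ¬u reduces to true regardless of the other variables. If t is false, the antecedent cannot hold. Either way (q → t) ∨ ¬u holds.

Only the forward implication holds.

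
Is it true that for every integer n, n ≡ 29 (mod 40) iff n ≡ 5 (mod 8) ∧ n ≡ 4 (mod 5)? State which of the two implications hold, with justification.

(⟸) If n ≡ 5 (mod 8) and n ≡ 4 (mod 5), then by the Chinese remainder theorem n ≡ 29 (mod 40). This is exactly n ≡ 29 (mod 40).

(⟹) Suppose n ≡ 29 (mod 40); write n = 40j + 29. Since 8 ∣ 40, reducing mod 8 gives n ≡ 29 ≡ 5 (mod 8); since 5 ∣ 40, reducing mod 5 gives n ≡ 29 ≡ 4 (mod 5).

Both directions hold; the statement is true.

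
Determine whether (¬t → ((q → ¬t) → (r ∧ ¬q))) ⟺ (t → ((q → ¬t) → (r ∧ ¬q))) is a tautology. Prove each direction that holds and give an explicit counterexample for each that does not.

(⇒) fails and (⇐) fails.

(→) This fails. Under t = T, r = F, q = F, the left side is true but the right side is false.

(←) This fails. Under t = F, r = F, q = F, the left side is false but the right side is true.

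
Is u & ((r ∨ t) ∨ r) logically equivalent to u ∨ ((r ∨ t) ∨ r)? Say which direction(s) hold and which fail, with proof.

(⇐) This fails. Under t = T, u = F, r = F, the left side is false but the right side is true.

(⇒) Assume the antecedent. If t is true, u ∨ ((r ∨ t) ∨ r) reduces to true regardless of the other variables. If t is false, the antecedent forces (t = F, u = T, r = T), and u ∨ ((r ∨ t) ∨ r) holds there. Either way u ∨ ((r ∨ t) ∨ r) holds.

Only the forward implication holds.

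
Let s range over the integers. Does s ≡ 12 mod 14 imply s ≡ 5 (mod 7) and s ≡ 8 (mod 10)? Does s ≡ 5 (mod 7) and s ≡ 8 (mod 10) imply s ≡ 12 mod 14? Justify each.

(⟸) If s ≡ 5 (mod 7) and s ≡ 8 (mod 10), then by the Chinese remainder theorem s ≡ 68 (mod 70). Since 68 ≡ 12 (mod 14) and 14 ∣ 70, we get s ≡ 12 (mod 14).

(⟹) This fails: s = 40 gives 40 ≡ 12 (mod 14) but 40 ≡ 0 (mod 10), so the conjunction on the right does not hold.

Only the reverse direction holds.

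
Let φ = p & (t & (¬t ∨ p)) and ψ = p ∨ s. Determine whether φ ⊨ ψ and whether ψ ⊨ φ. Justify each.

[⇒] Assume the antecedent. If p is true, p ∨ s reduces to true regardless of the other variables. If p is false, the antecedent cannot hold. Either way p ∨ s holds.

[⇐] This fails. Under p = T, s = F, t = F, the left side is false but the right side is true.

Not equivalent: only (⇒) holds.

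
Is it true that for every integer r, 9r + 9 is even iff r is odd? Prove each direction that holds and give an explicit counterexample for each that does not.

The biconditional holds.

[⇒] Suppose 9r + 9 is even. Since 9 is odd, 9r and r have the same parity, so 9r + 9 ≡ r + 9 (mod 2). As 9 is odd, 9r + 9 is even exactly when r is odd. Thus r is odd.

[⇐] Conversely, suppose r is odd; write r = 2j + 1. Then 9r + 9 = 9·(2j + 1) + 9 = 2·9j + 18, which is even.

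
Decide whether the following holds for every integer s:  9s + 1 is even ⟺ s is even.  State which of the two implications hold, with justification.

(⇒) fails and (⇐) fails.

(⇒) This fails: s = 5 gives 9s + 1 = 46, which is even, but 5 is odd, not even.

(⇐) This also fails: s = 6 is even, but 9s + 1 = 55 is odd, not even.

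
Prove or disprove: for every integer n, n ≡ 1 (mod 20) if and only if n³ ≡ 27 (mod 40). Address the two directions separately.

Forward direction. This fails: take n = 1. Then 1 ≡ 1 (mod 20), but 1³ = 1 ≡ 1 (mod 40), not 27.

Converse. This fails: take n = 3. Then 3³ = 27 ≡ 27 (mod 40), yet 3 ≡ 3 (mod 20), not 1.

Both directions fail.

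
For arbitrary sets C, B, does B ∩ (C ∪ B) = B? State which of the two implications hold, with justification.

Forward inclusion. Let x ∈ B ∩ (C ∪ B). Then either x ∈ B and x ∉ C; or x ∈ C ∩ B. In each case x ∈ B, so B ∩ (C ∪ B) ⊆ B.

Reverse inclusion. Let x ∈ B. Then either x ∈ B and x ∉ C; or x ∈ C ∩ B. In each case x ∈ B ∩ (C ∪ B), so B ⊆ B ∩ (C ∪ B).

Both inclusions hold.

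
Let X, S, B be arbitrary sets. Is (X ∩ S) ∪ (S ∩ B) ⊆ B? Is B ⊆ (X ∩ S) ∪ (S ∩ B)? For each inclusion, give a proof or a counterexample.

Neither inclusion holds.

Forward inclusion. This inclusion fails. Take X = {1}, S = {1}, B = ∅; then 1 ∈ (X ∩ S) ∪ (S ∩ B) but 1 ∉ B.

Reverse inclusion. This inclusion fails. Take X = ∅, S = ∅, B = {1}; then 1 ∈ B but 1 ∉ (X ∩ S) ∪ (S ∩ B).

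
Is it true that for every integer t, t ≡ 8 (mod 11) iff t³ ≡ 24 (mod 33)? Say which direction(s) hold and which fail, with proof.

Neither implication holds.

(→) This fails: take t = 8. Then 8 ≡ 8 (mod 11), but 8³ = 512 ≡ 17 (mod 33), not 24.

(←) This fails: take t = 18. Then 18³ = 5832 ≡ 24 (mod 33), yet 18 ≡ 7 (mod 11), not 8.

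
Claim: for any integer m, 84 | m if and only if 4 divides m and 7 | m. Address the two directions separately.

Only the forward implication holds.

(←) This fails: take m = 28. Both 4 ∣ 28 and 7 ∣ 28, yet 28 is not a multiple of 84 (since 28 = 0·84 + 28), so 84 ∤ 28.

(→) If 84 ∣ m, write m = 84q. Since 84 = 21·4, m = 4·(21q), so 4 ∣ m; and since 84 = 12·7, m = 7·(12q), so 7 ∣ m.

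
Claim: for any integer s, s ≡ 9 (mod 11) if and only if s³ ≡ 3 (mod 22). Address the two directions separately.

[⇒] This fails: take s = 20. Then 20 ≡ 9 (mod 11), but 20³ = 8000 ≡ 14 (mod 22), not 3.

[⇐] Conversely, the residues r modulo 22 with r³ ≡ 3 (mod 22) are exactly {9}, and each is ≡ 9 (mod 11).

Not equivalent: only (⇐) holds.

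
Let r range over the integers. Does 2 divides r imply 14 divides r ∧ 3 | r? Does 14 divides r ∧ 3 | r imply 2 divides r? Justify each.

(⇒) This fails: take r = 2. Certainly 2 ∣ 2, but 14 ∤ 2.

(⇐) Suppose 14 ∣ r and 3 ∣ r. Any common multiple of 14 and 3 is a multiple of their lcm; here gcd(14, 3) = 1, so lcm(14, 3) = 14·3 = 42, so 42 ∣ r. Since 2 ∣ 42, it follows that 2 ∣ r.

(⇒) fails; (⇐) holds.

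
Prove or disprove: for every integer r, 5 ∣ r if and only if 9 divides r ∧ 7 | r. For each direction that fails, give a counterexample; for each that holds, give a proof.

Forward direction. This fails: take r = 5. Certainly 5 ∣ 5, but 9 ∤ 5.

Converse. This fails: take r = 63. Both 9 ∣ 63 and 7 ∣ 63, yet 63 is not a multiple of 5 (since 63 = 12·5 + 3), so 5 ∤ 63.

Both directions fail.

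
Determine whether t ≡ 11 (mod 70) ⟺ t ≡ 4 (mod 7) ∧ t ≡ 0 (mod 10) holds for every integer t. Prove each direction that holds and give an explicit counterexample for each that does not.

(→) This fails: t = 11 gives 11 ≡ 11 (mod 70) but 11 ≡ 1 (mod 10), so the conjunction on the right does not hold.

(←) This fails: t = 60 satisfies both congruences on the right (60 ≡ 4 mod 7 and 60 ≡ 0 mod 10) yet 60 ≡ 60 (mod 70), not 11.

(⇒) fails and (⇐) fails.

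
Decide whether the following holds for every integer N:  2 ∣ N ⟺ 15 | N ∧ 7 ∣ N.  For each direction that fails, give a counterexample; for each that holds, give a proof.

Both directions fail.

(→) This fails: take N = 2. Certainly 2 ∣ 2, but 15 ∤ 2.

(←) This fails: take N = 105. Both 15 ∣ 105 and 7 ∣ 105, yet 105 is not a multiple of 2 (since 105 = 52·2 + 1), so 2 ∤ 105.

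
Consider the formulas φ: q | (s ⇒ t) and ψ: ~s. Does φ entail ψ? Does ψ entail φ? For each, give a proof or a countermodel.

Only the converse holds.

(⟹) This fails. Under s = T, q = T, t = F, the left side is true but the right side is false.

(⟸) Assume the antecedent. If s is true, the antecedent cannot hold. If s is false, q | (s ⇒ t) reduces to true regardless of the other variables. Either way q | (s ⇒ t) holds.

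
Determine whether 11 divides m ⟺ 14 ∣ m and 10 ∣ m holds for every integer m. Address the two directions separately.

[⇒] This fails: take m = 11. Certainly 11 ∣ 11, but 14 ∤ 11.

[⇐] This fails: take m = 70. Both 14 ∣ 70 and 10 ∣ 70, yet 70 is not a multiple of 11 (since 70 = 6·11 + 4), so 11 ∤ 70.

Both directions fail.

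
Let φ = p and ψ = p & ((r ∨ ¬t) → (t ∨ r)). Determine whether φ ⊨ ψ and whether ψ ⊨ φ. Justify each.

(⇒) fails; (⇐) holds.

Converse. Assume the antecedent. If t is true, the antecedent forces (t = T, p = T, r = F) or (t = T, p = T, r = T), and p holds there. If t is false, the antecedent forces (t = F, p = T, r = T), and p holds there. Either way p holds.

Forward direction. This fails. Under t = F, p = T, r = F, the left side is true but the right side is false.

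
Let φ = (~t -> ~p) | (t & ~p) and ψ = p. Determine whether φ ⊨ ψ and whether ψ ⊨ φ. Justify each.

(⇒) This fails. Under t = F, p = F, the left side is true but the right side is false.

(⇐) This fails. Under t = F, p = T, the left side is false but the right side is true.

(⇒) fails and (⇐) fails.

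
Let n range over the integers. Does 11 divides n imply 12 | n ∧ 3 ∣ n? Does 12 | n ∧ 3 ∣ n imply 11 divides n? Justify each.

(⇒) fails and (⇐) fails.

(⟹) This fails: take n = 11. Certainly 11 ∣ 11, but 12 ∤ 11.

(⟸) This fails: take n = 12. Both 12 ∣ 12 and 3 ∣ 12, yet 12 is not a multiple of 11 (since 12 = 1·11 + 1), so 11 ∤ 12.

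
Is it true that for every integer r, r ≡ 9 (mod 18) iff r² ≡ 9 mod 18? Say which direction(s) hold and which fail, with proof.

Only the forward direction holds.

(→) Suppose r ≡ 9 (mod 18). Write r = 18j + 9. Then (18j + 9)² = 324j² + 324j + 81 = 18(18j² + 18j + 4) + 9, so r² ≡ 9 (mod 18).

(←) This fails: take r = 3. Then 3² = 9 ≡ 9 (mod 18), yet 3 ≡ 3 (mod 18), not 9.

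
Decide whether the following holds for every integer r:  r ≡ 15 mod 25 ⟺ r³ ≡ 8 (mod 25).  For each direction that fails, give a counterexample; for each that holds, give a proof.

[⇒] This fails: take r = 15. Then 15 ≡ 15 (mod 25), but 15³ = 3375 ≡ 0 (mod 25), not 8.

[⇐] This fails: take r = 2. Then 2³ = 8 ≡ 8 (mod 25), yet 2 ≡ 2 (mod 25), not 15.

Both directions fail.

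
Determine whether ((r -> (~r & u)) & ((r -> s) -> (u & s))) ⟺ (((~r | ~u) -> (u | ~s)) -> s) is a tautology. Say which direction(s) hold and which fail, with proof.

(⇒) holds; (⇐) fails.

(⇐) This fails. Under r = F, u = F, s = T, the left side is false but the right side is true.

(⇒) Assume the antecedent. If r is true, the antecedent cannot hold. If r is false, the antecedent forces (r = F, u = T, s = T), and ((~r | ~u) -> (u | ~s)) -> s holds there. Either way ((~r | ~u) -> (u | ~s)) -> s holds.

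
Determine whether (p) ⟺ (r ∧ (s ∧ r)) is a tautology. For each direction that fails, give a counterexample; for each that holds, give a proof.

Neither implication holds.

(→) This fails. Under p = T, s = F, r = F, the left side is true but the right side is false.

(←) This fails. Under p = F, s = T, r = T, the left side is false but the right side is true.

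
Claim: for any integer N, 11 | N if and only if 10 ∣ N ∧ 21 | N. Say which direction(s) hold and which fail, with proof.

(⇒) This fails: take N = 11. Certainly 11 ∣ 11, but 10 ∤ 11.

(⇐) This fails: take N = 210. Both 10 ∣ 210 and 21 ∣ 210, yet 210 is not a multiple of 11 (since 210 = 19·11 + 1), so 11 ∤ 210.

Neither implication holds.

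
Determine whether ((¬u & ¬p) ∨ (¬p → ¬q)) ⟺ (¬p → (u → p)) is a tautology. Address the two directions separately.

(⇒) This fails. Under p = F, q = F, u = T, the left side is true but the right side is false.

(⇐) Assume the antecedent. If p is true, (¬u & ¬p) ∨ (¬p → ¬q) reduces to true regardless of the other variables. If p is false, the antecedent forces (p = F, q = F, u = F) or (p = F, q = T, u = F), and (¬u & ¬p) ∨ (¬p → ¬q) holds there. Either way (¬u & ¬p) ∨ (¬p → ¬q) holds.

Not equivalent: only (⇐) holds.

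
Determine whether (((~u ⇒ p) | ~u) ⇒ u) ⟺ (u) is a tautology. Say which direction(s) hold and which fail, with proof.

[⇒] Assume the antecedent. If u is true, u reduces to true regardless of the other variables. If u is false, the antecedent cannot hold. Either way u holds.

[⇐] Assume the antecedent. If u is true, ((~u ⇒ p) | ~u) ⇒ u reduces to true regardless of the other variables. If u is false, the antecedent cannot hold. Either way ((~u ⇒ p) | ~u) ⇒ u holds.

Both directions hold.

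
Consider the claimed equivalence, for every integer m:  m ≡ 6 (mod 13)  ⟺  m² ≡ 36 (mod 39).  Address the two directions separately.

Neither implication holds.

Forward direction. This fails: take m = 19. Then 19 ≡ 6 (mod 13), but 19² = 361 ≡ 10 (mod 39), not 36.

Converse. This fails: take m = 33. Then 33² = 1089 ≡ 36 (mod 39), yet 33 ≡ 7 (mod 13), not 6.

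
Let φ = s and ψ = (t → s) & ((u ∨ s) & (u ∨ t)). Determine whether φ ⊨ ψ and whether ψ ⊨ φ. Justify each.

Forward direction. This fails. Under s = T, u = F, t = F, the left side is true but the right side is false.

Converse. This fails. Under s = F, u = T, t = F, the left side is false but the right side is true.

Both directions fail.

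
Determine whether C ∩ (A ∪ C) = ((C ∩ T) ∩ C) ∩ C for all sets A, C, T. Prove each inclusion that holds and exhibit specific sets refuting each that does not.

(⟹) This inclusion fails. Take A = ∅, C = {1}, T = ∅; then 1 ∈ C ∩ (A ∪ C) but 1 ∉ ((C ∩ T) ∩ C) ∩ C.

(⟸) Let x ∈ ((C ∩ T) ∩ C) ∩ C. Then either x ∈ C ∩ T and x ∉ A; or x ∈ A ∩ C ∩ T. In each case x ∈ C ∩ (A ∪ C), so ((C ∩ T) ∩ C) ∩ C ⊆ C ∩ (A ∪ C).

The sets are not equal: only the reverse inclusion holds.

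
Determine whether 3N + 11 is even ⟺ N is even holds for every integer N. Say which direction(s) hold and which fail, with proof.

[⇒] This fails: N = 5 gives 3N + 11 = 26, which is even, but 5 is odd, not even.

[⇐] This also fails: N = 0 is even, but 3N + 11 = 11 is odd, not even.

Neither direction holds.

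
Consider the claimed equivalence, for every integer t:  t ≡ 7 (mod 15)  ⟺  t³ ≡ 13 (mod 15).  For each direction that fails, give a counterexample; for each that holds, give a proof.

Both directions hold.

(⇒) Suppose t ≡ 7 (mod 15). Write t = 15j + 7. Then (15j + 7)³ = 3375j³ + 4725j² + 2205j + 343 = 15(225j³ + 315j² + 147j + 22) + 13, so t³ ≡ 13 (mod 15).

(⇐) Conversely, suppose t³ ≡ 13 (mod 15). The only residue r in {0, …, 14} with r³ ≡ 13 (mod 15) is r = 7, so t ≡ 7 (mod 15).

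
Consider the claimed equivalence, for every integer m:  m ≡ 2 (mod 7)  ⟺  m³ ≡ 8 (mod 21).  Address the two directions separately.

Neither implication holds.

(⟹) This fails: take m = 9. Then 9 ≡ 2 (mod 7), but 9³ = 729 ≡ 15 (mod 21), not 8.

(⟸) This fails: take m = 8. Then 8³ = 512 ≡ 8 (mod 21), yet 8 ≡ 1 (mod 7), not 2.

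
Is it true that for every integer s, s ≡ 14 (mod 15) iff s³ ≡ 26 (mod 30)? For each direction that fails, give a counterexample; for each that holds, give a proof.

(⇒) This fails: take s = 14. Then 14 ≡ 14 (mod 15), but 14³ = 2744 ≡ 14 (mod 30), not 26.

(⇐) This fails: take s = 26. Then 26³ = 17576 ≡ 26 (mod 30), yet 26 ≡ 11 (mod 15), not 14.

(⇒) fails and (⇐) fails.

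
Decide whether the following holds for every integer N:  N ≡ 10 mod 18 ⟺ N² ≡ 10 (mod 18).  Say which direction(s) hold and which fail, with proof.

[⇒] Suppose N ≡ 10 mod 18. Write N = 18j + 10. Then (18j + 10)² = 324j² + 360j + 100 = 18(18j² + 20j + 5) + 10, so N² ≡ 10 (mod 18).

[⇐] This fails: take N = 8. Then 8² = 64 ≡ 10 (mod 18), yet 8 ≡ 8 (mod 18), not 10.

Only the forward direction holds.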